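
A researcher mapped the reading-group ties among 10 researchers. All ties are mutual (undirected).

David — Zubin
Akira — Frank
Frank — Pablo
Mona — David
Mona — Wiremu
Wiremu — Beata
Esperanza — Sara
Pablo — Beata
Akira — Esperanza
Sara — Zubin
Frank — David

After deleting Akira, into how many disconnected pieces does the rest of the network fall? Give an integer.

Akira's neighbors (Esperanza and Frank) remain reachable from one another through other ties, so the rest of the network stays in one piece.

1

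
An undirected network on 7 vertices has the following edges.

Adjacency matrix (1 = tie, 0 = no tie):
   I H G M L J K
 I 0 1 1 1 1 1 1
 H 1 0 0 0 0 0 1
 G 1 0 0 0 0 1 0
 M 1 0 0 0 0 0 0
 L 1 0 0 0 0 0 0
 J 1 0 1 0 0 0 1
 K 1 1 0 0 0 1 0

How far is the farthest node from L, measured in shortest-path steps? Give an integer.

Distances from L: G:2, H:2, I:1, J:2, K:2, M:2.
The largest is 2 (to H, G, M, J, and K), so the eccentricity of L is 2.

2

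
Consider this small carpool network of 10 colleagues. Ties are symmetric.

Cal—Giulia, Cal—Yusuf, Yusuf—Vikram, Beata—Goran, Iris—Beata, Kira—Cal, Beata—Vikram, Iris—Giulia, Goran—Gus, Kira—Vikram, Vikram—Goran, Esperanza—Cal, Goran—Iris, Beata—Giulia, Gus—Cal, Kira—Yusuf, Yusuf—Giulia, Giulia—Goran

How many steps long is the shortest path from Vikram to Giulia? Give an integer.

One shortest route is Vikram – Yusuf – Giulia, which uses 2 edges, and Vikram and Giulia are not directly tied, so nothing shorter exists. So d(Vikram,Giulia) = 2.

2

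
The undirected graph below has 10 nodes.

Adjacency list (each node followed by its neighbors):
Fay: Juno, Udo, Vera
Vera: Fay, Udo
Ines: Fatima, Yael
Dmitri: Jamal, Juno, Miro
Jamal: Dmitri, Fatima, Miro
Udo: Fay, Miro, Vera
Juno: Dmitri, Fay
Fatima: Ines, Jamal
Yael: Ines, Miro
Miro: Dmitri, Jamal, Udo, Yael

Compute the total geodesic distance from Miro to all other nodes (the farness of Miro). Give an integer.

Distances from Miro: Dmitri:1, Fatima:2, Fay:2, Ines:2, Jamal:1, Juno:2, Udo:1, Vera:2, Yael:1.
Sum = 1 + 2 + 2 + 2 + 1 + 2 + 1 + 2 + 1 = 14.

14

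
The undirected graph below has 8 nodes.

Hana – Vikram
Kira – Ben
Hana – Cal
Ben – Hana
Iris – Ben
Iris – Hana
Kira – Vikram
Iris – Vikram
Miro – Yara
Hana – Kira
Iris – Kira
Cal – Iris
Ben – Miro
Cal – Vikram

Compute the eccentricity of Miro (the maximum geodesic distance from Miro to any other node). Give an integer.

3

Distances from Miro: Ben:1, Cal:3, Hana:2, Iris:2, Kira:2, Vikram:3, Yara:1.
The largest is 3 (to Cal and Vikram), so the eccentricity of Miro is 3.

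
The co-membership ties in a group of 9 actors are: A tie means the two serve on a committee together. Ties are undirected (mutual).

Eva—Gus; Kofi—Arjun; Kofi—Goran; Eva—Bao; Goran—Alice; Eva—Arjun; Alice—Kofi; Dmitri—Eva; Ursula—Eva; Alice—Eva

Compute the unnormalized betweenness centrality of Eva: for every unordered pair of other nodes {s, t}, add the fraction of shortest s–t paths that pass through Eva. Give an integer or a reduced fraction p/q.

Pairs whose geodesics pass through Eva — Bao–Goran: 1; Bao–Alice: 1; Bao–Gus: 1; Bao–Kofi: 2/2; Bao–Ursula: 1; Bao–Dmitri: 1; Bao–Arjun: 1; Goran–Gus: 1; Goran–Ursula: 1; Goran–Dmitri: 1; Alice–Gus: 1; Alice–Ursula: 1; Alice–Dmitri: 1; Alice–Arjun: 1/2 … (+9 more pairs).
All other pairs contribute 0.
Summing the contributions gives betweenness(Eva) = 45/2.

45/2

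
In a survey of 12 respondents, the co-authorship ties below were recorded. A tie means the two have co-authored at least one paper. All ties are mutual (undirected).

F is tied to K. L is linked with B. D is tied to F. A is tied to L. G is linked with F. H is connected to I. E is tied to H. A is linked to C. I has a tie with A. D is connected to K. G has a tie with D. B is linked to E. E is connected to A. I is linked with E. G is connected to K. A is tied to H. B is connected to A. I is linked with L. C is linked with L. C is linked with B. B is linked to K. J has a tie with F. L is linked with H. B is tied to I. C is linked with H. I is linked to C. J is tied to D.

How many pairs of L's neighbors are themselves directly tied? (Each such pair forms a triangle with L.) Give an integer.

L's neighbors: A, B, C, H, and I.
Neighbor pairs that are themselves tied: L–A–B; L–A–C; L–A–H; L–A–I; L–B–C; L–B–I; L–C–H; L–C–I; L–H–I. Each forms one triangle with L, for 9 in total.

9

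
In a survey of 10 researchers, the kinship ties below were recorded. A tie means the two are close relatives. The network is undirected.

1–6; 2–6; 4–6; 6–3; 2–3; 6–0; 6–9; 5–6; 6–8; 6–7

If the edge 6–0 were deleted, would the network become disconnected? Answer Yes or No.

Without the 6–0 edge there is no alternate route between 6 and 0, so the network disconnects. It is a bridge.

Yes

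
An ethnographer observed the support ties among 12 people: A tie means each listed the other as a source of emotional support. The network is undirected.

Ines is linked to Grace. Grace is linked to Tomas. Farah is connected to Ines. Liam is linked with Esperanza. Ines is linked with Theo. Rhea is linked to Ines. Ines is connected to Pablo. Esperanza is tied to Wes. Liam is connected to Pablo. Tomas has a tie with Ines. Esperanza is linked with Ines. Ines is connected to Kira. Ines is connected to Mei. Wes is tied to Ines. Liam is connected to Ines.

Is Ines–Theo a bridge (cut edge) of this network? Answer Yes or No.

Yes

Without the Ines–Theo edge there is no alternate route between Ines and Theo, so the network disconnects. It is a bridge.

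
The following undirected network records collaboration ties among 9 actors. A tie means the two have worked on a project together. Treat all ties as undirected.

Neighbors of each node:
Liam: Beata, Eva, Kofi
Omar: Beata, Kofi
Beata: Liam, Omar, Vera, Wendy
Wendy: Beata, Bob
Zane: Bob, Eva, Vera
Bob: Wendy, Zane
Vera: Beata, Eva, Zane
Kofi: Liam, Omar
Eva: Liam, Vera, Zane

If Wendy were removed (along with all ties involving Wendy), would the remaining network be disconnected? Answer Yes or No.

Even without Wendy, every remaining node can still reach every other (the residual graph is connected), so Wendy is not a cut vertex.

No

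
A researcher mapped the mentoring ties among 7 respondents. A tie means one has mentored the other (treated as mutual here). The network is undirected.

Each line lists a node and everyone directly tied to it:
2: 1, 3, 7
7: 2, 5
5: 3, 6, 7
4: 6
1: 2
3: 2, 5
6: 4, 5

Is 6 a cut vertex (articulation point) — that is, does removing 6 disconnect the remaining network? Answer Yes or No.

Removing 6 leaves {1, 2, 3, 5, and 7} with no path to {4}, so the network splits into 2 components. 6 is a cut vertex.

Yes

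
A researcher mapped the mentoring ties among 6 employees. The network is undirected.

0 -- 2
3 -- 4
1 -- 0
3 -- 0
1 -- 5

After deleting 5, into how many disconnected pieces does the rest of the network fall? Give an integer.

5's neighbors (1) remain reachable from one another through other ties, so the rest of the network stays in one piece.

1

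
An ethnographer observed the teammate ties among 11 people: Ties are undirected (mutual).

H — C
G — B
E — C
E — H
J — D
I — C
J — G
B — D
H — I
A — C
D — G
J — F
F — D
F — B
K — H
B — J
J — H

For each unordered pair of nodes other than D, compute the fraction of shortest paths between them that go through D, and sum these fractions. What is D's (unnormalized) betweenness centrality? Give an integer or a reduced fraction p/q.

Pairs whose geodesics pass through D — G–F: 1/3.
All other pairs contribute 0.
Summing the contributions gives betweenness(D) = 1/3.

1/3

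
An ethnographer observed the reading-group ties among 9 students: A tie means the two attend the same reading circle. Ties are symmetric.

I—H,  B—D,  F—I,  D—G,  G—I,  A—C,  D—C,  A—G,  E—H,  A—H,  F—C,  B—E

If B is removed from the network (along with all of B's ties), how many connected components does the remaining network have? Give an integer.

1

B's neighbors (D and E) remain reachable from one another through other ties, so the rest of the network stays in one piece.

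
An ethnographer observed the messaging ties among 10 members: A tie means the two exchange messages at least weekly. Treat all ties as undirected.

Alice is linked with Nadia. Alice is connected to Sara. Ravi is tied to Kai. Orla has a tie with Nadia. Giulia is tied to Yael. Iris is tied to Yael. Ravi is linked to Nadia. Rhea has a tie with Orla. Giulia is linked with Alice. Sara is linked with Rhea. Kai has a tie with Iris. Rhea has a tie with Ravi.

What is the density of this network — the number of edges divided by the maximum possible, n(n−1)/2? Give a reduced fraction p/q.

4/15

There are 12 edges and 10 nodes, so the maximum possible is C(10,2) = 45.
Density = 12/45 = 4/15.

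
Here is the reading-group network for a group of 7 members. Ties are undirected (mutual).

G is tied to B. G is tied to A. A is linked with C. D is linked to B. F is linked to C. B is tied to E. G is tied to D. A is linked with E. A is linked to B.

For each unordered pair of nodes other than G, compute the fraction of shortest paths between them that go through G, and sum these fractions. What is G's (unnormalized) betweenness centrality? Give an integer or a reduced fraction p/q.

3/2

Pairs whose geodesics pass through G — F–D: 1/2; C–D: 1/2; D–A: 1/2.
All other pairs contribute 0.
Summing the contributions gives betweenness(G) = 3/2.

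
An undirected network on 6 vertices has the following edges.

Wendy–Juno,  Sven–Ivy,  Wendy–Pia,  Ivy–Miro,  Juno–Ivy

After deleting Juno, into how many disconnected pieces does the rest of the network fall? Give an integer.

2

Without Juno, the remaining ties split the others into: {Ivy, Miro, Sven}; {Pia, Wendy}.
That's 2 separate components.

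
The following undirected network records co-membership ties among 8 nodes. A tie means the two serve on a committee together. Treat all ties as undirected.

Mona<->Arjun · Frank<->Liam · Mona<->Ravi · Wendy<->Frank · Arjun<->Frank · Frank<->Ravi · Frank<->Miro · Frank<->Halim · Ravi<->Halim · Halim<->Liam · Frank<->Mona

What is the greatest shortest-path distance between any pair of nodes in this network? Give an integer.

Eccentricity of each node (its greatest distance to any other): Arjun:2, Frank:1, Halim:2, Liam:2, Miro:2, Mona:2, Ravi:2, Wendy:2.
The maximum eccentricity is 2, realized for instance by the pair Liam–Arjun via Liam – Frank – Arjun. So the diameter is 2.

2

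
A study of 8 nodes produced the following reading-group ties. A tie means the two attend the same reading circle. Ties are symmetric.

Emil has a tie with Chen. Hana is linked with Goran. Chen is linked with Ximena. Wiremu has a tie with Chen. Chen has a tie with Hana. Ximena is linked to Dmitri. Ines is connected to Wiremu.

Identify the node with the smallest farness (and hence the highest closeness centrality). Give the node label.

Chen

Farness (sum of distances to all others) for each node — Chen:10, Dmitri:20, Emil:16, Goran:20, Hana:14, Ines:20, Wiremu:14, Ximena:14.
The smallest farness is 10, for Chen, so Chen has the highest closeness.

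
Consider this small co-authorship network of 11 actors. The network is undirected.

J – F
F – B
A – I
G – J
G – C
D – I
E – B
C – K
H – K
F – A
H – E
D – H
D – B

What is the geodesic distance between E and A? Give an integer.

One shortest route is E – B – F – A, which uses 3 edges, and at distance 2 from E we only reach {D, F, K}, which does not include A. So d(E,A) = 3.

3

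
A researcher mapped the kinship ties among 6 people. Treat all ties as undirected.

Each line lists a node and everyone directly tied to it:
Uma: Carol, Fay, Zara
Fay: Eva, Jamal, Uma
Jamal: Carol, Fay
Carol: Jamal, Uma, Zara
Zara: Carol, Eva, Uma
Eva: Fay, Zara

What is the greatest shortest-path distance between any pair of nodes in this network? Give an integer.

Eccentricity of each node (its greatest distance to any other): Carol:2, Eva:2, Fay:2, Jamal:2, Uma:2, Zara:2.
The maximum eccentricity is 2, realized for instance by the pair Eva–Uma via Eva – Zara – Uma. So the diameter is 2.

2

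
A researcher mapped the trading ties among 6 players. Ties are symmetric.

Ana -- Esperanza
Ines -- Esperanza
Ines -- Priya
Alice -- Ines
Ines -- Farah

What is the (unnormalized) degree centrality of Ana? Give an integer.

1

Ana is directly tied to Esperanza. That is 1 neighbor, so the degree of Ana is 1.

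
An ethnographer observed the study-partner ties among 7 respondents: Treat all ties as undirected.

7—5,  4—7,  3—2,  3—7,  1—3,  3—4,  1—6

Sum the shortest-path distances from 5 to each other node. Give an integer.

Distances from 5: 1:3, 2:3, 3:2, 4:2, 6:4, 7:1.
Sum = 3 + 3 + 2 + 2 + 4 + 1 = 15.

15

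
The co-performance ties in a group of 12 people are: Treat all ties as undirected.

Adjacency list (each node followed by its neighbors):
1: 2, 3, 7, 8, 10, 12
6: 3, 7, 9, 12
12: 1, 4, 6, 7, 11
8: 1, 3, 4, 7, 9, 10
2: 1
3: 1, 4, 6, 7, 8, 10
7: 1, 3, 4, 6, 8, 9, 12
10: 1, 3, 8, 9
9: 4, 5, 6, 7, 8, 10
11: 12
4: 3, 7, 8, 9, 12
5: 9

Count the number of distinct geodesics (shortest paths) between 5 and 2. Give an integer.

3

The shortest distance is 4. The length-4 paths are: 5–9–10–1–2; 5–9–8–1–2; 5–9–7–1–2.
That gives 3 distinct shortest paths.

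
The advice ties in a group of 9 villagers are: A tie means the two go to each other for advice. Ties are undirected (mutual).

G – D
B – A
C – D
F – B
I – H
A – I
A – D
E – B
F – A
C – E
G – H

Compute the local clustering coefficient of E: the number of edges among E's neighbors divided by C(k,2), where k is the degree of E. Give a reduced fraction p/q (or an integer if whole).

E's neighbors: B and C (k = 2).
Possible neighbor pairs: C(2,2) = 1. Edges among them: none → e = 0.
Clustering(E) = 0/1.

0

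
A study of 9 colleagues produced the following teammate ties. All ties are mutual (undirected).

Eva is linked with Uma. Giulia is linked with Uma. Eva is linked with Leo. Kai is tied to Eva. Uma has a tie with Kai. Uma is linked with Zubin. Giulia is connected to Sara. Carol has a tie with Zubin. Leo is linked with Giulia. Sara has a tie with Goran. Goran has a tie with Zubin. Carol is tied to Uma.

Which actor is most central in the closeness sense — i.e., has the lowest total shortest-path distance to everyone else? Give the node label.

Uma

Farness (sum of distances to all others) for each node — Carol:16, Eva:15, Giulia:13, Goran:17, Kai:16, Leo:17, Sara:17, Uma:11, Zubin:14.
The smallest farness is 11, for Uma, so Uma has the highest closeness.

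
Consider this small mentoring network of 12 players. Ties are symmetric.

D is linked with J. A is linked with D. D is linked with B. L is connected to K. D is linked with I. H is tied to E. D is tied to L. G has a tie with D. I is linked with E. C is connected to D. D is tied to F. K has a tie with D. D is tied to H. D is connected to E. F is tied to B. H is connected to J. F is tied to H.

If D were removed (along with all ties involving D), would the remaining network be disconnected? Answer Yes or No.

Yes

Removing D leaves {B, E, F, H, I, and J} with no path to {A}, so the network splits into 5 components. D is a cut vertex.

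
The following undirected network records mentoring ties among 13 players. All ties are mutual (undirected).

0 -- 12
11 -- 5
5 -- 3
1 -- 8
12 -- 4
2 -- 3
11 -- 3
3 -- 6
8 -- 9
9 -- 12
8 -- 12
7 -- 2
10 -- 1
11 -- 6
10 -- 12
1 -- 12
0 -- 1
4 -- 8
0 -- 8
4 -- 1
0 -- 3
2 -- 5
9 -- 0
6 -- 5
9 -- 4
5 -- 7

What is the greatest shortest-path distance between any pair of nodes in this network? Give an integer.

5

Eccentricity of each node (its greatest distance to any other): 0:3, 1:4, 2:4, 3:3, 4:5, 5:4, 6:4, 7:5, 8:4, 9:4, 10:5, 11:4, 12:4.
The maximum eccentricity is 5, realized for instance by the pair 10–7 via 10 – 12 – 0 – 3 – 5 – 7. So the diameter is 5.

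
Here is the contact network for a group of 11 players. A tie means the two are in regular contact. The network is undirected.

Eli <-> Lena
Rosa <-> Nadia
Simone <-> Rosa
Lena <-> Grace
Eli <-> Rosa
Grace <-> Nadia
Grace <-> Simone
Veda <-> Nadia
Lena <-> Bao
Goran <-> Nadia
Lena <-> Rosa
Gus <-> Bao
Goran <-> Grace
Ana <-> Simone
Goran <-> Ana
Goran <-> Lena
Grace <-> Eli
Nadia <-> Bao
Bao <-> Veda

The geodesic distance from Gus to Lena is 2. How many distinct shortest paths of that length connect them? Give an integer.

The shortest distance is 2, and the only length-2 path is Gus–Bao–Lena. So there is exactly 1 shortest path.

1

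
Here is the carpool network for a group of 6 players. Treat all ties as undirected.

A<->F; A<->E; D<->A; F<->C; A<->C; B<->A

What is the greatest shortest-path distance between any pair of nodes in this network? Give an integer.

2

Eccentricity of each node (its greatest distance to any other): A:1, B:2, C:2, D:2, E:2, F:2.
The maximum eccentricity is 2, realized for instance by the pair D–B via D – A – B. So the diameter is 2.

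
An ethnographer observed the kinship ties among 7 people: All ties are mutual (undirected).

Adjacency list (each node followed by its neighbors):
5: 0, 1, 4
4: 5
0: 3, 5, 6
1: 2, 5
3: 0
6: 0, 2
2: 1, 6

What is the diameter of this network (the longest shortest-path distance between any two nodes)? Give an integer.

3

Eccentricity of each node (its greatest distance to any other): 0:2, 1:3, 2:3, 3:3, 4:3, 5:2, 6:3.
The maximum eccentricity is 3, realized for instance by the pair 4–3 via 4 – 5 – 0 – 3. So the diameter is 3.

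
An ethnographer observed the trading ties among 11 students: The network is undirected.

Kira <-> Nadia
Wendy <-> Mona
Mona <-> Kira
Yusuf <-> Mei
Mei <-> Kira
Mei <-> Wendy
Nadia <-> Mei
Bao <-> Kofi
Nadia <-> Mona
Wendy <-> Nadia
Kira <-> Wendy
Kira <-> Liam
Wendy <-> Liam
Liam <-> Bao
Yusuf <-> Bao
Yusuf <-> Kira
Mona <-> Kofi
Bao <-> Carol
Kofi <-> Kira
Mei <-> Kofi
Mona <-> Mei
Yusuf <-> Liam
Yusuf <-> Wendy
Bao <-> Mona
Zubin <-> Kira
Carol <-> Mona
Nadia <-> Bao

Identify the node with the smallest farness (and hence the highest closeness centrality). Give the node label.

Farness (sum of distances to all others) for each node — Bao:15, Carol:19, Kira:12, Kofi:16, Liam:16, Mei:14, Mona:13, Nadia:15, Wendy:14, Yusuf:15, Zubin:21.
The smallest farness is 12, for Kira, so Kira has the highest closeness.

Kira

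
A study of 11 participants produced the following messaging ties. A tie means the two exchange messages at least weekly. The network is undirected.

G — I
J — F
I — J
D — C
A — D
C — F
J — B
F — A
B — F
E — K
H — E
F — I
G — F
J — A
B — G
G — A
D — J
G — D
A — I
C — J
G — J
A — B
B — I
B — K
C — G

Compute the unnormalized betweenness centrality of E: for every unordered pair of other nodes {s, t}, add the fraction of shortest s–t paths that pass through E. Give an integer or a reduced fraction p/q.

Pairs whose geodesics pass through E — C–H: 3/3; I–H: 1; J–H: 1; F–H: 1; G–H: 1; D–H: 3/3; A–H: 1; B–H: 1; K–H: 1.
All other pairs contribute 0.
Summing the contributions gives betweenness(E) = 9.

9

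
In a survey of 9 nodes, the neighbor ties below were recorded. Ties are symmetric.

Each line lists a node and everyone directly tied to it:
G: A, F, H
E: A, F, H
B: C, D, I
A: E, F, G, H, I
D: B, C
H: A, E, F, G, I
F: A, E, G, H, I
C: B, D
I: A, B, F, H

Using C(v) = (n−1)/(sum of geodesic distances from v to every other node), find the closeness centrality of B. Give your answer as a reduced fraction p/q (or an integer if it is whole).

8/15

Distances from B: A:2, C:1, D:1, E:3, F:2, G:3, H:2, I:1. Sum = 15.
n = 9, so closeness = 8/15.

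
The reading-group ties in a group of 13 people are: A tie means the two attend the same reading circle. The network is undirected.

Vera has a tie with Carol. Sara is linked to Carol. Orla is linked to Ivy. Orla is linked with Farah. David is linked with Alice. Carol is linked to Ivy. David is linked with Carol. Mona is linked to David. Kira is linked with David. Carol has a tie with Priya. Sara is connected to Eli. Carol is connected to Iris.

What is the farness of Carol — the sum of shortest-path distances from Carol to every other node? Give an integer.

Distances from Carol: Alice:2, David:1, Eli:2, Farah:3, Iris:1, Ivy:1, Kira:2, Mona:2, Orla:2, Priya:1, Sara:1, Vera:1.
Sum = 2 + 1 + 2 + 3 + 1 + 1 + 2 + 2 + 2 + 1 + 1 + 1 = 19.

19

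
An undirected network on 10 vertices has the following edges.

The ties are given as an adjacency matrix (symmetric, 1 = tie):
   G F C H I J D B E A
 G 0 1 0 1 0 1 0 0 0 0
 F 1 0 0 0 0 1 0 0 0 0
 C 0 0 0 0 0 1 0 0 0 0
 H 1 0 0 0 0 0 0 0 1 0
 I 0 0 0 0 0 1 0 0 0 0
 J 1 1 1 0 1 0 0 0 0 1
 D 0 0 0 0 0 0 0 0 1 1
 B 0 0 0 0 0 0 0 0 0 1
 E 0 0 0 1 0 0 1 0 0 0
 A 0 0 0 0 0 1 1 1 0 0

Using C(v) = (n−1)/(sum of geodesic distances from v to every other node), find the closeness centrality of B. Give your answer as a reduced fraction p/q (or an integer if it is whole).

Distances from B: A:1, C:3, D:2, E:3, F:3, G:3, H:4, I:3, J:2. Sum = 24.
n = 10, so closeness = 9/24 = 3/8.

3/8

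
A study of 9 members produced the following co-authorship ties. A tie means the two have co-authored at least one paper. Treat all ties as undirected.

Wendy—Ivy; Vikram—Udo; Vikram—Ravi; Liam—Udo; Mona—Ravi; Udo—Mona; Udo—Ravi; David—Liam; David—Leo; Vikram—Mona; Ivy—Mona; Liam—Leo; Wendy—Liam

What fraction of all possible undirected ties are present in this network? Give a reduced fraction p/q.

There are 13 edges and 9 nodes, so the maximum possible is C(9,2) = 36.
Density = 13/36.

13/36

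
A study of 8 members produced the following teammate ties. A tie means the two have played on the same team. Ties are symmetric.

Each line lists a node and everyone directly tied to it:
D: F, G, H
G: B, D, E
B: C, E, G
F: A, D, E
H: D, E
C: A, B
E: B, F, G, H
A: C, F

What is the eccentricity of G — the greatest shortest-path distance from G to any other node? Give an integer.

Distances from G: A:3, B:1, C:2, D:1, E:1, F:2, H:2.
The largest is 3 (to A), so the eccentricity of G is 3.

3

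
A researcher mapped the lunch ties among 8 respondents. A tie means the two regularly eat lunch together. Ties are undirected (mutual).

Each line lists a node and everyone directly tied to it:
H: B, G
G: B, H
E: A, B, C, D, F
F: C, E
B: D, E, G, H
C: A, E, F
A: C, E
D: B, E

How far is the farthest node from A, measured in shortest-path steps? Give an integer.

Distances from A: B:2, C:1, D:2, E:1, F:2, G:3, H:3.
The largest is 3 (to H and G), so the eccentricity of A is 3.

3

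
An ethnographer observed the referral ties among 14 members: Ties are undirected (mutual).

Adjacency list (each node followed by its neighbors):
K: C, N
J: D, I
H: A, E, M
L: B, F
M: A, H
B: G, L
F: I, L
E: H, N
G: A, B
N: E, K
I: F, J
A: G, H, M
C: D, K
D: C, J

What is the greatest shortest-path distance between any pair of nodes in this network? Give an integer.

7

Eccentricity of each node (its greatest distance to any other): A:6, B:6, C:6, D:6, E:6, F:6, G:6, H:6, I:6, J:7, K:6, L:6, M:7, N:6.
The maximum eccentricity is 7, realized for instance by the pair J–M via J – D – C – K – N – E – H – M. So the diameter is 7.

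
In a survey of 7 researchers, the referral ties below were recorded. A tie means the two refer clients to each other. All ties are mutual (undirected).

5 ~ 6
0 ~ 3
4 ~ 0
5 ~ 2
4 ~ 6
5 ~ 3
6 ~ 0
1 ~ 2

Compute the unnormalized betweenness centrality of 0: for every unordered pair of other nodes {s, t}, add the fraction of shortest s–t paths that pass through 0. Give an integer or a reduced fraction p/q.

3/2

Pairs whose geodesics pass through 0 — 4–3: 1; 3–6: 1/2.
All other pairs contribute 0.
Summing the contributions gives betweenness(0) = 3/2.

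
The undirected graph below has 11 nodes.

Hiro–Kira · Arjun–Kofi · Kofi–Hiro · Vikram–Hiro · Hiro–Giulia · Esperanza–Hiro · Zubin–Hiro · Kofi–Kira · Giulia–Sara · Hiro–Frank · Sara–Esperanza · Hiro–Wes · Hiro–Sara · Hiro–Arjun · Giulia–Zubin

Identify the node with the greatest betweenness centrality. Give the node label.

Unnormalized betweenness of each node: Arjun:0, Esperanza:0, Frank:0, Giulia:1/2, Hiro:77/2, Kira:0, Kofi:1/2, Sara:1/2, Vikram:0, Wes:0, Zubin:0.
Hiro has the largest value, 77/2, making it the main broker — the node through which the most shortest paths run.

Hiro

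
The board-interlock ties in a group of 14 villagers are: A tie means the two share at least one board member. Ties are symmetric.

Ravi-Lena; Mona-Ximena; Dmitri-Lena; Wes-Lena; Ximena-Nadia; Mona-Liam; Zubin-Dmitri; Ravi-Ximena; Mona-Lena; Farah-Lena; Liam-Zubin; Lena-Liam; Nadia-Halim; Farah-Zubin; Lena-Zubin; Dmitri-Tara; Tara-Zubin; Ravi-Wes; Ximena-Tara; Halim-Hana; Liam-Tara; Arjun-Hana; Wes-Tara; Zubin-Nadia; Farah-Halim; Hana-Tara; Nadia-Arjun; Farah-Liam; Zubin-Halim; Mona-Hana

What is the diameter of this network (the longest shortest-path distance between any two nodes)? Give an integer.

3

Eccentricity of each node (its greatest distance to any other): Arjun:3, Dmitri:3, Farah:3, Halim:3, Hana:3, Lena:3, Liam:3, Mona:2, Nadia:3, Ravi:3, Tara:2, Wes:3, Ximena:3, Zubin:2.
The maximum eccentricity is 3, realized for instance by the pair Ravi–Arjun via Ravi – Ximena – Nadia – Arjun. So the diameter is 3.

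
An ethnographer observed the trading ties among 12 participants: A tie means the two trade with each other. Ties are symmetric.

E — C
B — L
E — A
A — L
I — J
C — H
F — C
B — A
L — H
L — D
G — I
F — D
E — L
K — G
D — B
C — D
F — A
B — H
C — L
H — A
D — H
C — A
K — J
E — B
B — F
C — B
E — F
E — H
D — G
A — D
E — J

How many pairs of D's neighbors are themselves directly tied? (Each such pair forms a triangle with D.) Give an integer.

13

D's neighbors: A, B, C, F, G, H, and L.
Neighbor pairs that are themselves tied: D–A–B; D–A–C; D–A–F; D–A–H; D–A–L; D–B–C; D–B–F; D–B–H; D–B–L; D–C–F; D–C–H; D–C–L; D–H–L. Each forms one triangle with D, for 13 in total.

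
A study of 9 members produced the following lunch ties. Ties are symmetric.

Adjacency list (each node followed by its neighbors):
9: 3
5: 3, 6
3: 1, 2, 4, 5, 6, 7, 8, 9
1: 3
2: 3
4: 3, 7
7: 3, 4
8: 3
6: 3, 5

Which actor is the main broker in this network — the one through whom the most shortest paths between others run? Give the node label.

3

Unnormalized betweenness of each node: 1:0, 2:0, 3:26, 4:0, 5:0, 6:0, 7:0, 8:0, 9:0.
3 has the largest value, 26, making it the main broker — the node through which the most shortest paths run.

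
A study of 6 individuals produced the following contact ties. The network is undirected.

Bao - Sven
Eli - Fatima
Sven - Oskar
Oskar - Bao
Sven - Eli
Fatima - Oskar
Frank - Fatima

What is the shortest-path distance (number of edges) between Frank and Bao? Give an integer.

One shortest route is Frank – Fatima – Oskar – Bao, which uses 3 edges, and at distance 2 from Frank we only reach {Eli, Oskar}, which does not include Bao. So d(Frank,Bao) = 3.

3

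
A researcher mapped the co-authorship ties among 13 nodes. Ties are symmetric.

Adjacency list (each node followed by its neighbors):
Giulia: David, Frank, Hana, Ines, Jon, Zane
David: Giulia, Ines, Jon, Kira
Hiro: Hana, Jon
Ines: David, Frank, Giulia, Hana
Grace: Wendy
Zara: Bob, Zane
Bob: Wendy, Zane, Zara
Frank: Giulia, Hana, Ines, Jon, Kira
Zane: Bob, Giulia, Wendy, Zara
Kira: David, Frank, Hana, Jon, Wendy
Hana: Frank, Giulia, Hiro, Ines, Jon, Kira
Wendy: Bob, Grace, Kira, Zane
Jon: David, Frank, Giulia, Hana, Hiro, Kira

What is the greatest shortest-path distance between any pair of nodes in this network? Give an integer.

4

Eccentricity of each node (its greatest distance to any other): Bob:4, David:3, Frank:3, Giulia:3, Grace:4, Hana:3, Hiro:4, Ines:4, Jon:3, Kira:3, Wendy:3, Zane:3, Zara:4.
The maximum eccentricity is 4, realized for instance by the pair Hiro–Grace via Hiro – Hana – Kira – Wendy – Grace. So the diameter is 4.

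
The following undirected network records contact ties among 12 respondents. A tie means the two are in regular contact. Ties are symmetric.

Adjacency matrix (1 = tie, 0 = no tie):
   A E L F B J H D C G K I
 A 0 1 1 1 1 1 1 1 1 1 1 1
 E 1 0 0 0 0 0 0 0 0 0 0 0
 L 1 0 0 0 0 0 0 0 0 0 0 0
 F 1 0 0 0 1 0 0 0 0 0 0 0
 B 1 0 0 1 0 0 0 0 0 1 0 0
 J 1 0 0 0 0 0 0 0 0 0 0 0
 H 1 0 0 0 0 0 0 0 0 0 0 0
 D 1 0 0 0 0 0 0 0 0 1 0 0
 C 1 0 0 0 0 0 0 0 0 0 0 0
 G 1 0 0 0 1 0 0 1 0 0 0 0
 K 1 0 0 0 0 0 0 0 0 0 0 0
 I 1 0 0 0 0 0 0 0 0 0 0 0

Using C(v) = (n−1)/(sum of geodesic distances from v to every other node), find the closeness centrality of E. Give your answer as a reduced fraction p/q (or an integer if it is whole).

Distances from E: A:1, B:2, C:2, D:2, F:2, G:2, H:2, I:2, J:2, K:2, L:2. Sum = 21.
n = 12, so closeness = 11/21.

11/21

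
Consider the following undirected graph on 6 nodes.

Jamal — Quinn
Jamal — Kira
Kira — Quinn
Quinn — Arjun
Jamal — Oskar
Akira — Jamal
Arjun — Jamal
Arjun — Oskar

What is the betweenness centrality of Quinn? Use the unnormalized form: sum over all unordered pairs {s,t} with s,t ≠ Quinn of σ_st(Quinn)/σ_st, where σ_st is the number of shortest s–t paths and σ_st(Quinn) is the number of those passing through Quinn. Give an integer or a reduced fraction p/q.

Pairs whose geodesics pass through Quinn — Kira–Arjun: 1/2.
All other pairs contribute 0.
Summing the contributions gives betweenness(Quinn) = 1/2.

1/2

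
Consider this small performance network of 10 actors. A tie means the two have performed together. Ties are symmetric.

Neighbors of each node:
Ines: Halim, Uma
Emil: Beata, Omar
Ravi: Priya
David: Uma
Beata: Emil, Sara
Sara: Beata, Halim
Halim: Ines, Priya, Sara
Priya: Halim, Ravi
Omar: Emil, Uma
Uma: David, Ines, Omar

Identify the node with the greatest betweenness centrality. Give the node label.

Unnormalized betweenness of each node: Beata:5, David:0, Emil:4, Halim:18, Ines:11, Omar:5, Priya:8, Ravi:0, Sara:7, Uma:13.
Halim has the largest value, 18, making it the main broker — the node through which the most shortest paths run.

Halim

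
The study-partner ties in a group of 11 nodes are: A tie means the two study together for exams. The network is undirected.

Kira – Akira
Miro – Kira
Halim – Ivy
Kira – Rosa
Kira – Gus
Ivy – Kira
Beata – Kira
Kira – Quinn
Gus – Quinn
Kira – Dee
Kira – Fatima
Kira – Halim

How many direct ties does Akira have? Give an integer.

1

Akira is directly tied to Kira. That is 1 neighbor, so the degree of Akira is 1.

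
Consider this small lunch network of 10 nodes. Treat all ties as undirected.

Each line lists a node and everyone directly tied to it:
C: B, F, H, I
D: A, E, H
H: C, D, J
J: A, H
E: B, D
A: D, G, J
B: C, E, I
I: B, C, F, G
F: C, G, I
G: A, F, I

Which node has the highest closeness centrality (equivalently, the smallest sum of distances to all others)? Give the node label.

Farness (sum of distances to all others) for each node — A:17, B:17, C:15, D:17, E:19, F:18, G:17, H:16, I:16, J:20.
The smallest farness is 15, for C, so C has the highest closeness.

C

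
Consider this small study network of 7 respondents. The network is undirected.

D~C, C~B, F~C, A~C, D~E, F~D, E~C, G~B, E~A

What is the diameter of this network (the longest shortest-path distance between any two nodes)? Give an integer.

Eccentricity of each node (its greatest distance to any other): A:3, B:2, C:2, D:3, E:3, F:3, G:3.
The maximum eccentricity is 3, realized for instance by the pair G–E via G – B – C – E. So the diameter is 3.

3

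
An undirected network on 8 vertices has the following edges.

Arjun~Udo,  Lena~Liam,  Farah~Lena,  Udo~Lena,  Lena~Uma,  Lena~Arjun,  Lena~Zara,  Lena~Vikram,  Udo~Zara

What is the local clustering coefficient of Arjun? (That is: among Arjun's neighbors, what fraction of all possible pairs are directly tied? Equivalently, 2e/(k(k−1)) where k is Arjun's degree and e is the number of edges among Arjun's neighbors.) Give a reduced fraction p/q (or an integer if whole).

1

Arjun's neighbors: Lena and Udo (k = 2).
Possible neighbor pairs: C(2,2) = 1. Edges among them: Lena–Udo → e = 1.
Clustering(Arjun) = 1/1.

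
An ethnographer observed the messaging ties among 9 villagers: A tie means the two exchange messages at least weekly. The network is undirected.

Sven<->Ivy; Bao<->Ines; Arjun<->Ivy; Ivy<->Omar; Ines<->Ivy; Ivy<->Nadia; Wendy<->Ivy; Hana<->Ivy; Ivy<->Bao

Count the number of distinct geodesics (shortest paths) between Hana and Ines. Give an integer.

The shortest distance is 2, and the only length-2 path is Hana–Ivy–Ines. So there is exactly 1 shortest path.

1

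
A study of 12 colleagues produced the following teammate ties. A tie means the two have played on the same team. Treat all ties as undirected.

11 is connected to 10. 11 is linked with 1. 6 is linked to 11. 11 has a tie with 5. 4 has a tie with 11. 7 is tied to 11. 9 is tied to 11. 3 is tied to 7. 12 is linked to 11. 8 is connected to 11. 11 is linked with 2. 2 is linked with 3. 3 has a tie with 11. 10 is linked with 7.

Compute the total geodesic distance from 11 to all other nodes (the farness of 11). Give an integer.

11

Distances from 11: 1:1, 2:1, 3:1, 4:1, 5:1, 6:1, 7:1, 8:1, 9:1, 10:1, 12:1.
Sum = 1 + 1 + 1 + 1 + 1 + 1 + 1 + 1 + 1 + 1 + 1 = 11.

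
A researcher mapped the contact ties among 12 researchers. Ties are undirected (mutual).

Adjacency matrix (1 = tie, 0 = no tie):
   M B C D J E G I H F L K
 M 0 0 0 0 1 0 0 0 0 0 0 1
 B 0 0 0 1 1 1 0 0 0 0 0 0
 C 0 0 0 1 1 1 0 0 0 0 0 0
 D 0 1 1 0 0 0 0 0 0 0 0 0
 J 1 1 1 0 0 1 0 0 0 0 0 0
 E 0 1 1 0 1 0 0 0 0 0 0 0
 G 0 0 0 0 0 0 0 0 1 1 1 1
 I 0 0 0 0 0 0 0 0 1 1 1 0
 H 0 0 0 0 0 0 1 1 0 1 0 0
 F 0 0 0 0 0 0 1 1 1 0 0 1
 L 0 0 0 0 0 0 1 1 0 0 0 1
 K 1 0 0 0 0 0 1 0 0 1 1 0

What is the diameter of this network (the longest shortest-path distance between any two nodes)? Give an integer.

Eccentricity of each node (its greatest distance to any other): B:5, C:5, D:6, E:5, F:5, G:5, H:6, I:6, J:4, K:4, L:5, M:3.
The maximum eccentricity is 6, realized for instance by the pair D–I via D – B – J – M – K – F – I. So the diameter is 6.

6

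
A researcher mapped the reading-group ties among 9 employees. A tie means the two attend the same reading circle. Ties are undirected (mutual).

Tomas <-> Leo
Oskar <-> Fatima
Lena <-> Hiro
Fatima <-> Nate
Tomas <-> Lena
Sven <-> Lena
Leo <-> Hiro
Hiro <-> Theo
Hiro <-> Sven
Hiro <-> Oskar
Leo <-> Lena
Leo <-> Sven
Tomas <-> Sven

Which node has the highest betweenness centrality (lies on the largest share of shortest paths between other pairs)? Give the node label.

Unnormalized betweenness of each node: Fatima:7, Hiro:19, Lena:5/3, Leo:5/3, Nate:0, Oskar:12, Sven:5/3, Theo:0, Tomas:0.
Hiro has the largest value, 19, making it the main broker — the node through which the most shortest paths run.

Hiro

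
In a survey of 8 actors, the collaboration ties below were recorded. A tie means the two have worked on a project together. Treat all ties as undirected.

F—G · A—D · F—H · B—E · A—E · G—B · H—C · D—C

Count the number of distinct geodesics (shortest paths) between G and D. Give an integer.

The shortest distance is 4. The length-4 paths are: G–F–H–C–D; G–B–E–A–D.
That gives 2 distinct shortest paths.

2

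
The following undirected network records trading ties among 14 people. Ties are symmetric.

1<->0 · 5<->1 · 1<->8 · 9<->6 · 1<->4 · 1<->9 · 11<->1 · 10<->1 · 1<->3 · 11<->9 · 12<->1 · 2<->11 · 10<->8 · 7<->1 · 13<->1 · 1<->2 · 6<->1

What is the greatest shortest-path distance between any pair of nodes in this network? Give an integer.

Eccentricity of each node (its greatest distance to any other): 0:2, 1:1, 2:2, 3:2, 4:2, 5:2, 6:2, 7:2, 8:2, 9:2, 10:2, 11:2, 12:2, 13:2.
The maximum eccentricity is 2, realized for instance by the pair 5–2 via 5 – 1 – 2. So the diameter is 2.

2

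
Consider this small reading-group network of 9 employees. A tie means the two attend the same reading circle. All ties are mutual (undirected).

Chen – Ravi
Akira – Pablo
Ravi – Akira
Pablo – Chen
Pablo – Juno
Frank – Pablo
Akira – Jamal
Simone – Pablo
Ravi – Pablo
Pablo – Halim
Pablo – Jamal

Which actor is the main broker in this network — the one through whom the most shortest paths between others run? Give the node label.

Unnormalized betweenness of each node: Akira:1/2, Chen:0, Frank:0, Halim:0, Jamal:0, Juno:0, Pablo:24, Ravi:1/2, Simone:0.
Pablo has the largest value, 24, making it the main broker — the node through which the most shortest paths run.

Pablo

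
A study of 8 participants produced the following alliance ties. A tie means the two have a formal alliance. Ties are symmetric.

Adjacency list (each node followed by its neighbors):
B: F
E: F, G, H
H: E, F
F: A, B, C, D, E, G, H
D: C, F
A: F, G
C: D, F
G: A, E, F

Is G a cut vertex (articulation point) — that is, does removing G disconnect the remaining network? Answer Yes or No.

No

Even without G, every remaining node can still reach every other (the residual graph is connected), so G is not a cut vertex.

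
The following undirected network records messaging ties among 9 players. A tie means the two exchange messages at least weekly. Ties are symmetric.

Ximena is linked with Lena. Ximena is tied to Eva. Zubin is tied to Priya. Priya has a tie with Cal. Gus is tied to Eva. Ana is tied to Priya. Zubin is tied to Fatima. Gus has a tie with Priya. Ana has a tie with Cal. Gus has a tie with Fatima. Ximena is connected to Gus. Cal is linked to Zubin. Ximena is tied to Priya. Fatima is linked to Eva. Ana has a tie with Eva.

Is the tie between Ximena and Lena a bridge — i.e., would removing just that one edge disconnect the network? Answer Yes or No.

Yes

Without the Ximena–Lena edge there is no alternate route between Ximena and Lena, so the network disconnects. It is a bridge.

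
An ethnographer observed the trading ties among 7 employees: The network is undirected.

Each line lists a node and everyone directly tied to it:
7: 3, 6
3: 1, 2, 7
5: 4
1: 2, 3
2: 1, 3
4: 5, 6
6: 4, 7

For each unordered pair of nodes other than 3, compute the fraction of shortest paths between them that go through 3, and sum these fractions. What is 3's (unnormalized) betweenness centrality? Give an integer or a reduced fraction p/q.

Pairs whose geodesics pass through 3 — 6–1: 1; 6–2: 1; 5–1: 1; 5–2: 1; 4–1: 1; 4–2: 1; 1–7: 1; 2–7: 1.
All other pairs contribute 0.
Summing the contributions gives betweenness(3) = 8.

8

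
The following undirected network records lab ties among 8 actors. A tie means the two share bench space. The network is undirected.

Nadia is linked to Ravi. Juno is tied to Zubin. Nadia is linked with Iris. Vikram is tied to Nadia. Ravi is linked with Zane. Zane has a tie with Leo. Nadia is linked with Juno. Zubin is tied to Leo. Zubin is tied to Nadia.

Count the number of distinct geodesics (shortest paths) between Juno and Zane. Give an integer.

The shortest distance is 3. The length-3 paths are: Juno–Zubin–Leo–Zane; Juno–Nadia–Ravi–Zane.
That gives 2 distinct shortest paths.

2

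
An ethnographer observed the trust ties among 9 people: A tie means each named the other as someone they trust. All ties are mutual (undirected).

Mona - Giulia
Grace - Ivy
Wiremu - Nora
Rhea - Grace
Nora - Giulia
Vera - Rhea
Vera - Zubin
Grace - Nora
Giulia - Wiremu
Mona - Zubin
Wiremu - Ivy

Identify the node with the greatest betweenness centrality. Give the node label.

Grace

Unnormalized betweenness of each node: Giulia:41/6, Grace:23/3, Ivy:4/3, Mona:29/6, Nora:13/3, Rhea:31/6, Vera:7/2, Wiremu:3, Zubin:10/3.
Grace has the largest value, 23/3, making it the main broker — the node through which the most shortest paths run.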